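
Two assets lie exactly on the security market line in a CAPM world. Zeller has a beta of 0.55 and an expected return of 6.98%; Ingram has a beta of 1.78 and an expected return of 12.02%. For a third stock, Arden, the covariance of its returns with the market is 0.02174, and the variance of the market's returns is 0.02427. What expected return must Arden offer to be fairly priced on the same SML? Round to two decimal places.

8.40%

MRP = (12.02% − 6.98%) / (1.78 − 0.55) = 4.0976%
R_f = 6.98% − 0.55 × 4.0976% = 4.7263%
β_Arden = Cov / Var(R_m) = 0.02174 / 0.02427 = 0.8958
E(R_Arden) = R_f + β × MRP = 4.7263% + 0.8958 × 4.0976% = 8.40%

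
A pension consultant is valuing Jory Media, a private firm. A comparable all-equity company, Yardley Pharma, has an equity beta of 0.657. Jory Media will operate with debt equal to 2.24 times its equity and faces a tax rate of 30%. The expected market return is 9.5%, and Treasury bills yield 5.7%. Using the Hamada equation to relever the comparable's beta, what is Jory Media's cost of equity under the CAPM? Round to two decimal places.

β_L = β_U × [1 + (1 − t)(D/E)] = 0.657 × [1 + (1 − 0.30) × 2.24]
    = 0.657 × [1 + 0.70 × 2.24] = 0.657 × 2.5680 = 1.6872
MRP = 9.5% − 5.7% = 3.80%
E(R) = R_f + β_L × MRP = 5.7% + 1.6872 × 3.8% = 12.11%

12.11%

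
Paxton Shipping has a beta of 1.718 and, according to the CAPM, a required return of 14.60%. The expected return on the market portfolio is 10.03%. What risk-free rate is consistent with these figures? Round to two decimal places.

E(R) = R_f + β(E(R_m) − R_f) = R_f(1 − β) + β·E(R_m)
14.60% = R_f × (1 − 1.718) + 1.718 × 10.03%
14.60% = R_f × -0.718 + 17.23154%
R_f = (14.60% − 17.23154%) / -0.718 = 3.67%

3.67%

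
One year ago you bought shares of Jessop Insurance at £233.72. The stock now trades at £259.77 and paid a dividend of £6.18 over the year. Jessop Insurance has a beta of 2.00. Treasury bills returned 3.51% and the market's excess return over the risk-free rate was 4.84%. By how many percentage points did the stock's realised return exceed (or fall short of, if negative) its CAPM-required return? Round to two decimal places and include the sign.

+0.60%

Realised HPR = (P1 + D1 − P0) / P0 = (259.77 + 6.18 − 233.72) / 233.72 = 32.23 / 233.72 = 13.7900%
CAPM required = R_f + β·MRP = 3.51% + 2.00 × 4.84% = 13.1900%
α = realised − required = 13.7900% − 13.1900% = +0.60%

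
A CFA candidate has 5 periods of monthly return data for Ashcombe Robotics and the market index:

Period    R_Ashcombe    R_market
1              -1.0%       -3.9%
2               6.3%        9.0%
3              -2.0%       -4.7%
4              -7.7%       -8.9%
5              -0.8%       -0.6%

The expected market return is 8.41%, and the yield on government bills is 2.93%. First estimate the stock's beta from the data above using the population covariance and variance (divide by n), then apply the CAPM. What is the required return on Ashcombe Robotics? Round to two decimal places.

6.85%

Mean R_i = (-1.0 + 6.3 − 2.0 − 7.7 − 0.8) / 5 = -1.0400%
Mean R_m = (-3.9 + 9.0 − 4.7 − 8.9 − 0.6) / 5 = -1.8200%
Σ(R_i − R̄_i)(R_m − R̄_m) = 129.5460  ⇒  Cov = 129.5460 / 5 = 25.9092
Σ(R_m − R̄_m)² = 181.3080  ⇒  Var(R_m) = 181.3080 / 5 = 36.2616
β = Cov / Var(R_m) = 25.9092 / 36.2616 = 0.7145
MRP = 8.41% − 2.93% = 5.48%
E(R) = R_f + β × MRP = 2.93% + 0.7145 × 5.48% = 6.85%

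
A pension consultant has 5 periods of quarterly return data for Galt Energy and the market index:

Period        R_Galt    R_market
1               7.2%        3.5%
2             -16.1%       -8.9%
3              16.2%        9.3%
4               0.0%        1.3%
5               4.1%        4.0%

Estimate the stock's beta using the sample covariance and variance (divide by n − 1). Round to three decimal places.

1.760

Mean R_i = (7.2 − 16.1 + 16.2 + 0.0 + 4.1) / 5 = 2.2800%
Mean R_m = (3.5 − 8.9 + 9.3 + 1.3 + 4.0) / 5 = 1.8400%
Σ(R_i − R̄_i)(R_m − R̄_m) = 314.5740  ⇒  Cov = 314.5740 / 4 = 78.6435
Σ(R_m − R̄_m)² = 178.7120  ⇒  Var(R_m) = 178.7120 / 4 = 44.6780
β = Cov / Var(R_m) = 78.6435 / 44.6780 = 1.7602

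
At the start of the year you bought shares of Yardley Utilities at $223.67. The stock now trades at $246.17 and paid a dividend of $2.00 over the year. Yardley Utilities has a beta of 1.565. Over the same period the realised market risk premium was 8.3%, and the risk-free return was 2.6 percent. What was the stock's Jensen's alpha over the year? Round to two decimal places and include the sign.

Realised HPR = (P1 + D1 − P0) / P0 = (246.17 + 2.00 − 223.67) / 223.67 = 24.50 / 223.67 = 10.9536%
CAPM required = R_f + β·MRP = 2.6% + 1.565 × 8.3% = 15.5895%
α = realised − required = 10.9536% − 15.5895% = -4.64%

-4.64%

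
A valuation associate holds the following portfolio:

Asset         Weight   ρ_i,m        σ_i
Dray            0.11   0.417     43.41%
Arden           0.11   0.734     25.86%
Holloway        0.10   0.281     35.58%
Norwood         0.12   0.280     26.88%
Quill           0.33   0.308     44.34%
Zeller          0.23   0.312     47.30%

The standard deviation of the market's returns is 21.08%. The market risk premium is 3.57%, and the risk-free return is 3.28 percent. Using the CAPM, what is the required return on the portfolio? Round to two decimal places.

β_Dray = 0.417 × 43.41% / 21.08% = 0.8587
β_Arden = 0.734 × 25.86% / 21.08% = 0.9004
β_Holloway = 0.281 × 35.58% / 21.08% = 0.4743
β_Norwood = 0.280 × 26.88% / 21.08% = 0.3570
β_Quill = 0.308 × 44.34% / 21.08% = 0.6479
β_Zeller = 0.312 × 47.30% / 21.08% = 0.7001
β_P = Σ w_i β_i = 0.11×0.8587 + 0.11×0.9004 + 0.10×0.4743 + 0.12×0.3570 + 0.33×0.6479 + 0.23×0.7001 = 0.6586
E(R_P) = R_f + β_P × MRP = 3.28% + 0.6586 × 3.57% = 5.63%

5.63%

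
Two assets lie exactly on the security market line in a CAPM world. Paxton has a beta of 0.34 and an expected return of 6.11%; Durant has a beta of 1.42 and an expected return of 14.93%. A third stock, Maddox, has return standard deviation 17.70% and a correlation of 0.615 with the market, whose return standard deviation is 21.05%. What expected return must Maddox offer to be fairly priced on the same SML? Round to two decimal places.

7.56%

MRP = (14.93% − 6.11%) / (1.42 − 0.34) = 8.1667%
R_f = 6.11% − 0.34 × 8.1667% = 3.3333%
β_Maddox = ρ·σ_i/σ_m = 0.615 × 17.70 / 21.05 = 0.5171
E(R_Maddox) = R_f + β × MRP = 3.3333% + 0.5171 × 8.1667% = 7.56%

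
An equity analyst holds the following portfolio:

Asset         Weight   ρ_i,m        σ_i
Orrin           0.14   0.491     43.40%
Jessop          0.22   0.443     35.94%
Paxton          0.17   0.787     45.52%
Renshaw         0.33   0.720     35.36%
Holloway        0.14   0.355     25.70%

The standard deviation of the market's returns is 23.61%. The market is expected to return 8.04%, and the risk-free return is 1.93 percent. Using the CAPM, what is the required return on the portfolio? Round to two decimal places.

7.69%

β_Orrin = 0.491 × 43.40% / 23.61% = 0.9026
β_Jessop = 0.443 × 35.94% / 23.61% = 0.6744
β_Paxton = 0.787 × 45.52% / 23.61% = 1.5173
β_Renshaw = 0.720 × 35.36% / 23.61% = 1.0783
β_Holloway = 0.355 × 25.70% / 23.61% = 0.3864
β_P = Σ w_i β_i = 0.14×0.9026 + 0.22×0.6744 + 0.17×1.5173 + 0.33×1.0783 + 0.14×0.3864 = 0.9426
MRP = 8.04% − 1.93% = 6.11%
E(R_P) = R_f + β_P × MRP = 1.93% + 0.9426 × 6.11% = 7.69%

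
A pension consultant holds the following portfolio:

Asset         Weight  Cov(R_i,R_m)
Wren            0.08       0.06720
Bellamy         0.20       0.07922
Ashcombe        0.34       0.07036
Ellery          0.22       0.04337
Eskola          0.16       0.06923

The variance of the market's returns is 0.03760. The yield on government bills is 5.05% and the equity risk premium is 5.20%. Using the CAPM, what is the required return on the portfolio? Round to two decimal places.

β_Wren = 0.06720 / 0.03760 = 1.7872
β_Bellamy = 0.07922 / 0.03760 = 2.1069
β_Ashcombe = 0.07036 / 0.03760 = 1.8713
β_Ellery = 0.04337 / 0.03760 = 1.1535
β_Eskola = 0.06923 / 0.03760 = 1.8412
β_P = Σ w_i β_i = 0.08×1.7872 + 0.20×2.1069 + 0.34×1.8713 + 0.22×1.1535 + 0.16×1.8412 = 1.7490
E(R_P) = R_f + β_P × MRP = 5.05% + 1.7490 × 5.20% = 14.14%

14.14%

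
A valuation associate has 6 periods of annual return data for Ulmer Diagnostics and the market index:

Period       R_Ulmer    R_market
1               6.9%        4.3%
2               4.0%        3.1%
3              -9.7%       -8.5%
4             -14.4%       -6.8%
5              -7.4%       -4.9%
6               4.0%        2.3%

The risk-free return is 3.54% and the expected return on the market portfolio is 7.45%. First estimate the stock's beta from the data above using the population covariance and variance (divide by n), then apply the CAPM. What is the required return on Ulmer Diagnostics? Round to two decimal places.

9.47%

Mean R_i = (6.9 + 4.0 − 9.7 − 14.4 − 7.4 + 4.0) / 6 = -2.7667%
Mean R_m = (4.3 + 3.1 − 8.5 − 6.8 − 4.9 + 2.3) / 6 = -1.7500%
Σ(R_i − R̄_i)(R_m − R̄_m) = 238.8500  ⇒  Cov = 238.8500 / 6 = 39.8083
Σ(R_m − R̄_m)² = 157.5150  ⇒  Var(R_m) = 157.5150 / 6 = 26.2525
β = Cov / Var(R_m) = 39.8083 / 26.2525 = 1.5164
MRP = 7.45% − 3.54% = 3.91%
E(R) = R_f + β × MRP = 3.54% + 1.5164 × 3.91% = 9.47%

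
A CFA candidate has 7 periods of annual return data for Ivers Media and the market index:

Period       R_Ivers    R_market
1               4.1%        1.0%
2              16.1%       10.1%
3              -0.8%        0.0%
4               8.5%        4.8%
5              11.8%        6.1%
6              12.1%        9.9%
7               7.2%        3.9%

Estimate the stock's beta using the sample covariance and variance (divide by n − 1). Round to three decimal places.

Mean R_i = (4.1 + 16.1 − 0.8 + 8.5 + 11.8 + 12.1 + 7.2) / 7 = 8.4286%
Mean R_m = (1.0 + 10.1 + 0.0 + 4.8 + 6.1 + 9.9 + 3.9) / 7 = 5.1143%
Σ(R_i − R̄_i)(R_m − R̄_m) = 125.6171  ⇒  Cov = 125.6171 / 6 = 20.9362
Σ(R_m − R̄_m)² = 93.3886  ⇒  Var(R_m) = 93.3886 / 6 = 15.5648
β = Cov / Var(R_m) = 20.9362 / 15.5648 = 1.3451

1.345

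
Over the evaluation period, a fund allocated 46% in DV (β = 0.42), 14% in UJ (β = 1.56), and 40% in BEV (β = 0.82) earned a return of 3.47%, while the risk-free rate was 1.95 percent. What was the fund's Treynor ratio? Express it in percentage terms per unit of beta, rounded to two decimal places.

β_P = 0.46×0.42 + 0.14×1.56 + 0.40×0.82 = 0.7396
Treynor = (R_P − R_f) / β_P = (3.47% − 1.95%) / 0.7396 = 1.52% / 0.7396 = 2.06%

2.06%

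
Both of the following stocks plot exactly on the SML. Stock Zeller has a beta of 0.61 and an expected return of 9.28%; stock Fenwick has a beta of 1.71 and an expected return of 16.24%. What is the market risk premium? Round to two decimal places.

Both satisfy E(R) = R_f + β·MRP, so the slope of the SML is
MRP = (16.24% − 9.28%) / (1.71 − 0.61) = 6.96% / 1.10 = 6.3273%

6.33%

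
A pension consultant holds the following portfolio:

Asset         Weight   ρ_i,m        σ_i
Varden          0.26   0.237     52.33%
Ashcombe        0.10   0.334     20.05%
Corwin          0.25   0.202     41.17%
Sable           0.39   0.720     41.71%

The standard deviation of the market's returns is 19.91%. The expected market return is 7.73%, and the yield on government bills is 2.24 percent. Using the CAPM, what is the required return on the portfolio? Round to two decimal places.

7.12%

β_Varden = 0.237 × 52.33% / 19.91% = 0.6229
β_Ashcombe = 0.334 × 20.05% / 19.91% = 0.3363
β_Corwin = 0.202 × 41.17% / 19.91% = 0.4177
β_Sable = 0.720 × 41.71% / 19.91% = 1.5083
β_P = Σ w_i β_i = 0.26×0.6229 + 0.10×0.3363 + 0.25×0.4177 + 0.39×1.5083 = 0.8882
MRP = 7.73% − 2.24% = 5.49%
E(R_P) = R_f + β_P × MRP = 2.24% + 0.8882 × 5.49% = 7.12%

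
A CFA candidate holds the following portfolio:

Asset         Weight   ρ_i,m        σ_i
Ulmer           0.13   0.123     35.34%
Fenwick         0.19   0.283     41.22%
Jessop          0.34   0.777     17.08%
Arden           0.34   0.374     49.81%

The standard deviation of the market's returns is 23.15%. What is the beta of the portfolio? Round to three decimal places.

β_Ulmer = 0.123 × 35.34% / 23.15% = 0.1878
β_Fenwick = 0.283 × 41.22% / 23.15% = 0.5039
β_Jessop = 0.777 × 17.08% / 23.15% = 0.5733
β_Arden = 0.374 × 49.81% / 23.15% = 0.8047
β_P = Σ w_i β_i = 0.13×0.1878 + 0.19×0.5039 + 0.34×0.5733 + 0.34×0.8047 = 0.5887

0.589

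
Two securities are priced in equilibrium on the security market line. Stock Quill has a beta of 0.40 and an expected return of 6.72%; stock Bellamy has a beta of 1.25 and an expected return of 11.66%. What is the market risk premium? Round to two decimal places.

5.81%

Both satisfy E(R) = R_f + β·MRP, so the slope of the SML is
MRP = (11.66% − 6.72%) / (1.25 − 0.40) = 4.94% / 0.85 = 5.8118%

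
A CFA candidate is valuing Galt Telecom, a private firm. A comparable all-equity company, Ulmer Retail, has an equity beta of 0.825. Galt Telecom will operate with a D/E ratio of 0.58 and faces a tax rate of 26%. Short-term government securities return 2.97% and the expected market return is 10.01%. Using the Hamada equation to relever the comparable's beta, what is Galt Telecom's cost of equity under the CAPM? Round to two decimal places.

β_L = β_U × [1 + (1 − t)(D/E)] = 0.825 × [1 + (1 − 0.26) × 0.58]
    = 0.825 × [1 + 0.74 × 0.58] = 0.825 × 1.4292 = 1.1791
MRP = 10.01% − 2.97% = 7.04%
E(R) = R_f + β_L × MRP = 2.97% + 1.1791 × 7.04% = 11.27%

11.27%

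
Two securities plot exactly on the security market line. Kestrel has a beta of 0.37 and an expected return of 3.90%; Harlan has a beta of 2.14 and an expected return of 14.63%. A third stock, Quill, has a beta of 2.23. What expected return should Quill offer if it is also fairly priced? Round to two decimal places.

MRP (SML slope) = (14.63% − 3.90%) / (2.14 − 0.37) = 10.73% / 1.77 = 6.0621%
R_f (intercept) = 3.90% − 0.37 × 6.0621% = 1.6570%
E(R_Quill) = R_f + β × MRP = 1.6570% + 2.23 × 6.0621% = 15.18%

15.18%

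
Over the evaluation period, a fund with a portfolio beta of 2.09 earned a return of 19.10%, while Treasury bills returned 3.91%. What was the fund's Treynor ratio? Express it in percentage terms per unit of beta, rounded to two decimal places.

Treynor = (R_P − R_f) / β_P = (19.10% − 3.91%) / 2.0900 = 15.19% / 2.0900 = 7.27%

7.27%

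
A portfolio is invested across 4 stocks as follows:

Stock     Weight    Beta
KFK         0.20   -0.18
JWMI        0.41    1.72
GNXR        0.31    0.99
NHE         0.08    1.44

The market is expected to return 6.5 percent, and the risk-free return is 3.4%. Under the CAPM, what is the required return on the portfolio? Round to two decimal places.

6.78%

β_P = Σ w_i β_i = 0.20×-0.18 + 0.41×1.72 + 0.31×0.99 + 0.08×1.44 = 1.0913
MRP = 6.5% − 3.4% = 3.10%
E(R_P) = R_f + β_P × MRP = 3.4% + 1.0913 × 3.1% = 6.78%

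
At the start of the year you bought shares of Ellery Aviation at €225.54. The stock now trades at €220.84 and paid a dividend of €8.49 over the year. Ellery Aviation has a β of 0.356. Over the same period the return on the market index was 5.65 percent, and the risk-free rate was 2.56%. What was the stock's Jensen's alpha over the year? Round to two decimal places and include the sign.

-1.98%

Realised HPR = (P1 + D1 − P0) / P0 = (220.84 + 8.49 − 225.54) / 225.54 = 3.79 / 225.54 = 1.6804%
MRP = 5.65% − 2.56% = 3.09%
CAPM required = R_f + β·MRP = 2.56% + 0.356 × 3.09% = 3.66004%
α = realised − required = 1.6804% − 3.66004% = -1.98%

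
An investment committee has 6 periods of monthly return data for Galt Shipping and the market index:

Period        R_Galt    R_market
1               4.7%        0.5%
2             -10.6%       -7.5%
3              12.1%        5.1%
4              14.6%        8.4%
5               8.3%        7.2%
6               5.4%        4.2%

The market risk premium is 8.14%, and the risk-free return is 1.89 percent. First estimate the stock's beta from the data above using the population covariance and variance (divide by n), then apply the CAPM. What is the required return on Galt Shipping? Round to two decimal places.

13.71%

Mean R_i = (4.7 − 10.6 + 12.1 + 14.6 + 8.3 + 5.4) / 6 = 5.7500%
Mean R_m = (0.5 − 7.5 + 5.1 + 8.4 + 7.2 + 4.2) / 6 = 2.9833%
Σ(R_i − R̄_i)(R_m − R̄_m) = 245.7150  ⇒  Cov = 245.7150 / 6 = 40.9525
Σ(R_m − R̄_m)² = 169.1483  ⇒  Var(R_m) = 169.1483 / 6 = 28.1914
β = Cov / Var(R_m) = 40.9525 / 28.1914 = 1.4527
E(R) = R_f + β × MRP = 1.89% + 1.4527 × 8.14% = 13.71%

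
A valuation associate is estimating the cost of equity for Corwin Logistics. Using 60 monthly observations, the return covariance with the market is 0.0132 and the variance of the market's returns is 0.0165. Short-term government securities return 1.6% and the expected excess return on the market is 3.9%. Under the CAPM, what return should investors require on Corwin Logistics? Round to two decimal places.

4.72%

β = Cov(R_i, R_m) / Var(R_m) = 0.0132 / 0.0165 = 0.8000
E(R) = R_f + β × MRP = 1.6% + 0.8000 × 3.9% = 4.72%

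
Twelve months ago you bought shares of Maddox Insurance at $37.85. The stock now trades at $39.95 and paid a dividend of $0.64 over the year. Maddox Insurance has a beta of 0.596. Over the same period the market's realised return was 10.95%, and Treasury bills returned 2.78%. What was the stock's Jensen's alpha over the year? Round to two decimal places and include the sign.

Realised HPR = (P1 + D1 − P0) / P0 = (39.95 + 0.64 − 37.85) / 37.85 = 2.74 / 37.85 = 7.2391%
MRP = 10.95% − 2.78% = 8.17%
CAPM required = R_f + β·MRP = 2.78% + 0.596 × 8.17% = 7.64932%
α = realised − required = 7.2391% − 7.64932% = -0.41%

-0.41%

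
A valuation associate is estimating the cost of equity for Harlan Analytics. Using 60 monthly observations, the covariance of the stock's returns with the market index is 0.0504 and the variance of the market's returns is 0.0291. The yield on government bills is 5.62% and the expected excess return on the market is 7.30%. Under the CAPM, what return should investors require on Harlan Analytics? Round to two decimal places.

18.26%

β = Cov(R_i, R_m) / Var(R_m) = 0.0504 / 0.0291 = 1.7320
E(R) = R_f + β × MRP = 5.62% + 1.7320 × 7.30% = 18.26%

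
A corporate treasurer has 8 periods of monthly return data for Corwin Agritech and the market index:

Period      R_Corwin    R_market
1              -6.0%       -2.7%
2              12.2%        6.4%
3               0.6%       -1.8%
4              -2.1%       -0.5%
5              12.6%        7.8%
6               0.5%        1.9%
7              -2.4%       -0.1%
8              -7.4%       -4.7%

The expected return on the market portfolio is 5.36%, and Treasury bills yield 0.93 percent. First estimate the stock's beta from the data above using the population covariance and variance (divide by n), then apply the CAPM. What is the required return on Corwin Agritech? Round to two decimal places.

Mean R_i = (-6.0 + 12.2 + 0.6 − 2.1 + 12.6 + 0.5 − 2.4 − 7.4) / 8 = 1.0000%
Mean R_m = (-2.7 + 6.4 − 1.8 − 0.5 + 7.8 + 1.9 − 0.1 − 4.7) / 8 = 0.7875%
Σ(R_i − R̄_i)(R_m − R̄_m) = 222.2000  ⇒  Cov = 222.2000 / 8 = 27.7750
Σ(R_m − R̄_m)² = 133.3288  ⇒  Var(R_m) = 133.3288 / 8 = 16.6661
β = Cov / Var(R_m) = 27.7750 / 16.6661 = 1.6666
MRP = 5.36% − 0.93% = 4.43%
E(R) = R_f + β × MRP = 0.93% + 1.6666 × 4.43% = 8.31%

8.31%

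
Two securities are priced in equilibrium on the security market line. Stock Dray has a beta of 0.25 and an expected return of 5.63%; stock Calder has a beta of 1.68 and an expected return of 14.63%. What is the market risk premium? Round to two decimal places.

6.29%

Both satisfy E(R) = R_f + β·MRP, so the slope of the SML is
MRP = (14.63% − 5.63%) / (1.68 − 0.25) = 9.00% / 1.43 = 6.2937%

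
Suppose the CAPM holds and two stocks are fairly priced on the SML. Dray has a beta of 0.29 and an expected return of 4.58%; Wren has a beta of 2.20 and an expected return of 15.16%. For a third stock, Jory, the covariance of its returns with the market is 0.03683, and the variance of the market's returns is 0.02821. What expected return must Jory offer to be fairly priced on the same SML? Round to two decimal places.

10.21%

MRP = (15.16% − 4.58%) / (2.20 − 0.29) = 5.5393%
R_f = 4.58% − 0.29 × 5.5393% = 2.9736%
β_Jory = Cov / Var(R_m) = 0.03683 / 0.02821 = 1.3056
E(R_Jory) = R_f + β × MRP = 2.9736% + 1.3056 × 5.5393% = 10.21%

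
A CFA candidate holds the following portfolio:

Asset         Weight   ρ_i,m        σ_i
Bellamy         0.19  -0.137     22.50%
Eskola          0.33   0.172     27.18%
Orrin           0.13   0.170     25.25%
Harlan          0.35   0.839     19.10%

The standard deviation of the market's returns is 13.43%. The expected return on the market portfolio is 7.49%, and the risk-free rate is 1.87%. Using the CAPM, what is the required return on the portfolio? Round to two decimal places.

4.85%

β_Bellamy = -0.137 × 22.50% / 13.43% = -0.2295
β_Eskola = 0.172 × 27.18% / 13.43% = 0.3481
β_Orrin = 0.170 × 25.25% / 13.43% = 0.3196
β_Harlan = 0.839 × 19.10% / 13.43% = 1.1932
β_P = Σ w_i β_i = 0.19×-0.2295 + 0.33×0.3481 + 0.13×0.3196 + 0.35×1.1932 = 0.5304
MRP = 7.49% − 1.87% = 5.62%
E(R_P) = R_f + β_P × MRP = 1.87% + 0.5304 × 5.62% = 4.85%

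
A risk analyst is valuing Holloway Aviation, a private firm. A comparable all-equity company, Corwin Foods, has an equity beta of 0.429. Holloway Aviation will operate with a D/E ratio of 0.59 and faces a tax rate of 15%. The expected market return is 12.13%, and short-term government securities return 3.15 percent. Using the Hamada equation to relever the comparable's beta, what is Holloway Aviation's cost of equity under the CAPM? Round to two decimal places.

8.93%

β_L = β_U × [1 + (1 − t)(D/E)] = 0.429 × [1 + (1 − 0.15) × 0.59]
    = 0.429 × [1 + 0.85 × 0.59] = 0.429 × 1.5015 = 0.6441
MRP = 12.13% − 3.15% = 8.98%
E(R) = R_f + β_L × MRP = 3.15% + 0.6441 × 8.98% = 8.93%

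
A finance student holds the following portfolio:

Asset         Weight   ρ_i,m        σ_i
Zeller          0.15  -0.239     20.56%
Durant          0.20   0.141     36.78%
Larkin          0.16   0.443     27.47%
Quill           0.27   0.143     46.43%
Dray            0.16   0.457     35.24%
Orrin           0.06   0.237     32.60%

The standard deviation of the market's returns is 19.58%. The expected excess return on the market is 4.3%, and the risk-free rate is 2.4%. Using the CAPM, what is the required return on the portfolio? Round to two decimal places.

3.95%

β_Zeller = -0.239 × 20.56% / 19.58% = -0.2510
β_Durant = 0.141 × 36.78% / 19.58% = 0.2649
β_Larkin = 0.443 × 27.47% / 19.58% = 0.6215
β_Quill = 0.143 × 46.43% / 19.58% = 0.3391
β_Dray = 0.457 × 35.24% / 19.58% = 0.8225
β_Orrin = 0.237 × 32.60% / 19.58% = 0.3946
β_P = Σ w_i β_i = 0.15×-0.2510 + 0.20×0.2649 + 0.16×0.6215 + 0.27×0.3391 + 0.16×0.8225 + 0.06×0.3946 = 0.3616
E(R_P) = R_f + β_P × MRP = 2.4% + 0.3616 × 4.3% = 3.95%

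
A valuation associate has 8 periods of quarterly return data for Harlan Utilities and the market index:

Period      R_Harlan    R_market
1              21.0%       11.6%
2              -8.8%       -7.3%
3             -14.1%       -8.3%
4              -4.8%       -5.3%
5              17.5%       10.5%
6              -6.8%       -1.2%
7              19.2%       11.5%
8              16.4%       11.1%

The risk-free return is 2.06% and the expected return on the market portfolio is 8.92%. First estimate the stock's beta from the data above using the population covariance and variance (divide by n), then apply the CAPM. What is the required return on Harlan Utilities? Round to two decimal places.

Mean R_i = (21.0 − 8.8 − 14.1 − 4.8 + 17.5 − 6.8 + 19.2 + 16.4) / 8 = 4.9500%
Mean R_m = (11.6 − 7.3 − 8.3 − 5.3 + 10.5 − 1.2 + 11.5 + 11.1) / 8 = 2.8250%
Σ(R_i − R̄_i)(R_m − R̄_m) = 933.1900  ⇒  Cov = 933.1900 / 8 = 116.6488
Σ(R_m − R̄_m)² = 588.1350  ⇒  Var(R_m) = 588.1350 / 8 = 73.5169
β = Cov / Var(R_m) = 116.6488 / 73.5169 = 1.5867
MRP = 8.92% − 2.06% = 6.86%
E(R) = R_f + β × MRP = 2.06% + 1.5867 × 6.86% = 12.94%

12.94%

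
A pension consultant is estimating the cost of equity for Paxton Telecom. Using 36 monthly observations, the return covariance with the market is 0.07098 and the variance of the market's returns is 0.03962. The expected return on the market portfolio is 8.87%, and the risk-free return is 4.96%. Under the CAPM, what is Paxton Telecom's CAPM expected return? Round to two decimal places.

β = Cov(R_i, R_m) / Var(R_m) = 0.07098 / 0.03962 = 1.7915
MRP = 8.87% − 4.96% = 3.91%
E(R) = R_f + β × MRP = 4.96% + 1.7915 × 3.91% = 11.96%

11.96%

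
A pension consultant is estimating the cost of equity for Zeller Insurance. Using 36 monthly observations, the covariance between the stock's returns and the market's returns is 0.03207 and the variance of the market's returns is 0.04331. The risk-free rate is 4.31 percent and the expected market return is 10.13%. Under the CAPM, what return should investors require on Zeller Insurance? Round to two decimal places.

β = Cov(R_i, R_m) / Var(R_m) = 0.03207 / 0.04331 = 0.7405
MRP = 10.13% − 4.31% = 5.82%
E(R) = R_f + β × MRP = 4.31% + 0.7405 × 5.82% = 8.62%

8.62%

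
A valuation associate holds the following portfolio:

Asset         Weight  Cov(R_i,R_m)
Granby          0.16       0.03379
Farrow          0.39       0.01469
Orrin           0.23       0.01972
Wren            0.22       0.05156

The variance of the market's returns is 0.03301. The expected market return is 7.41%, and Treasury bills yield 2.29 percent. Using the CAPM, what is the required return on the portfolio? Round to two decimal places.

6.48%

β_Granby = 0.03379 / 0.03301 = 1.0236
β_Farrow = 0.01469 / 0.03301 = 0.4450
β_Orrin = 0.01972 / 0.03301 = 0.5974
β_Wren = 0.05156 / 0.03301 = 1.5620
β_P = Σ w_i β_i = 0.16×1.0236 + 0.39×0.4450 + 0.23×0.5974 + 0.22×1.5620 = 0.8184
MRP = 7.41% − 2.29% = 5.12%
E(R_P) = R_f + β_P × MRP = 2.29% + 0.8184 × 5.12% = 6.48%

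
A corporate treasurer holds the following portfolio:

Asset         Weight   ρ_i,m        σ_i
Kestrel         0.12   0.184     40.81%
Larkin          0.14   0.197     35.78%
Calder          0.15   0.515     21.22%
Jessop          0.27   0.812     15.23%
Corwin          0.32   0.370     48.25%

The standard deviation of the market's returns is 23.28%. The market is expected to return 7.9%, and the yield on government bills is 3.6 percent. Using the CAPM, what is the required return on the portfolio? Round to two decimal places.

β_Kestrel = 0.184 × 40.81% / 23.28% = 0.3226
β_Larkin = 0.197 × 35.78% / 23.28% = 0.3028
β_Calder = 0.515 × 21.22% / 23.28% = 0.4694
β_Jessop = 0.812 × 15.23% / 23.28% = 0.5312
β_Corwin = 0.370 × 48.25% / 23.28% = 0.7669
β_P = Σ w_i β_i = 0.12×0.3226 + 0.14×0.3028 + 0.15×0.4694 + 0.27×0.5312 + 0.32×0.7669 = 0.5403
MRP = 7.9% − 3.6% = 4.30%
E(R_P) = R_f + β_P × MRP = 3.6% + 0.5403 × 4.3% = 5.92%

5.92%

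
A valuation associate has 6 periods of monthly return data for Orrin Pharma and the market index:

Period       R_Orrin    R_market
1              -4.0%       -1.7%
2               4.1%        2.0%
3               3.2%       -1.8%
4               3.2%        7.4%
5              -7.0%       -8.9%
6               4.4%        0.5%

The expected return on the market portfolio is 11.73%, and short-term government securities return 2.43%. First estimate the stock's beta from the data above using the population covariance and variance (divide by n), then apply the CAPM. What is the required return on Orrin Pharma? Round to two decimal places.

Mean R_i = (-4.0 + 4.1 + 3.2 + 3.2 − 7.0 + 4.4) / 6 = 0.6500%
Mean R_m = (-1.7 + 2.0 − 1.8 + 7.4 − 8.9 + 0.5) / 6 = -0.4167%
Σ(R_i − R̄_i)(R_m − R̄_m) = 99.0450  ⇒  Cov = 99.0450 / 6 = 16.5075
Σ(R_m − R̄_m)² = 143.3083  ⇒  Var(R_m) = 143.3083 / 6 = 23.8847
β = Cov / Var(R_m) = 16.5075 / 23.8847 = 0.6911
MRP = 11.73% − 2.43% = 9.30%
E(R) = R_f + β × MRP = 2.43% + 0.6911 × 9.30% = 8.86%

8.86%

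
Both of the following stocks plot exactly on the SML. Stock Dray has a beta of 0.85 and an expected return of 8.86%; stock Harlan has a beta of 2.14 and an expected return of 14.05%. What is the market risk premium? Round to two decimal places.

Both satisfy E(R) = R_f + β·MRP, so the slope of the SML is
MRP = (14.05% − 8.86%) / (2.14 − 0.85) = 5.19% / 1.29 = 4.0233%

4.02%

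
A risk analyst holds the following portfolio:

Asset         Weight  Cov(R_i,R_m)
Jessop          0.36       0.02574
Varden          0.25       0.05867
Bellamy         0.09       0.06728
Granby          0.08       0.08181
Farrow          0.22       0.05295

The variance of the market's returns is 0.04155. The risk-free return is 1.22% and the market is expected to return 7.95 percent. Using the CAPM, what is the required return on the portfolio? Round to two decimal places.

β_Jessop = 0.02574 / 0.04155 = 0.6195
β_Varden = 0.05867 / 0.04155 = 1.4120
β_Bellamy = 0.06728 / 0.04155 = 1.6193
β_Granby = 0.08181 / 0.04155 = 1.9690
β_Farrow = 0.05295 / 0.04155 = 1.2744
β_P = Σ w_i β_i = 0.36×0.6195 + 0.25×1.4120 + 0.09×1.6193 + 0.08×1.9690 + 0.22×1.2744 = 1.1596
MRP = 7.95% − 1.22% = 6.73%
E(R_P) = R_f + β_P × MRP = 1.22% + 1.1596 × 6.73% = 9.02%

9.02%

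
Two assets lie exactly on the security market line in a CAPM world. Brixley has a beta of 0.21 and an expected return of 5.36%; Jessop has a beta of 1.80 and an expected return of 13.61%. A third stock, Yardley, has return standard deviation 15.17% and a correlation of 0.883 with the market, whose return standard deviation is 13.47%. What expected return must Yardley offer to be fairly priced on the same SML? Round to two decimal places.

9.43%

MRP = (13.61% − 5.36%) / (1.80 − 0.21) = 5.1887%
R_f = 5.36% − 0.21 × 5.1887% = 4.2704%
β_Yardley = ρ·σ_i/σ_m = 0.883 × 15.17 / 13.47 = 0.9944
E(R_Yardley) = R_f + β × MRP = 4.2704% + 0.9944 × 5.1887% = 9.43%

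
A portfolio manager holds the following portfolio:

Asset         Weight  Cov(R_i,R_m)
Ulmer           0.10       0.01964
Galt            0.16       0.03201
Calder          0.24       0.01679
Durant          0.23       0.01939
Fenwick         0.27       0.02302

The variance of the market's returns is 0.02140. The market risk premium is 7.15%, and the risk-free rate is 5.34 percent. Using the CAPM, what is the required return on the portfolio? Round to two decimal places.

12.62%

β_Ulmer = 0.01964 / 0.02140 = 0.9178
β_Galt = 0.03201 / 0.02140 = 1.4958
β_Calder = 0.01679 / 0.02140 = 0.7846
β_Durant = 0.01939 / 0.02140 = 0.9061
β_Fenwick = 0.02302 / 0.02140 = 1.0757
β_P = Σ w_i β_i = 0.10×0.9178 + 0.16×1.4958 + 0.24×0.7846 + 0.23×0.9061 + 0.27×1.0757 = 1.0183
E(R_P) = R_f + β_P × MRP = 5.34% + 1.0183 × 7.15% = 12.62%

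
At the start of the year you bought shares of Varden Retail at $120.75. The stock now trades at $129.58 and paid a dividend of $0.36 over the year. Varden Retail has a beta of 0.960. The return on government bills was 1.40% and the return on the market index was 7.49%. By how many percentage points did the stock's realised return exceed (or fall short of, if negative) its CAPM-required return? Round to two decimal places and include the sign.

+0.36%

Realised HPR = (P1 + D1 − P0) / P0 = (129.58 + 0.36 − 120.75) / 120.75 = 9.19 / 120.75 = 7.6108%
MRP = 7.49% − 1.40% = 6.09%
CAPM required = R_f + β·MRP = 1.40% + 0.960 × 6.09% = 7.24640%
α = realised − required = 7.6108% − 7.24640% = +0.36%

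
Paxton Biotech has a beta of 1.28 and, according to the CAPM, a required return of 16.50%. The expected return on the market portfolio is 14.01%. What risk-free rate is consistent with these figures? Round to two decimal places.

5.12%

E(R) = R_f + β(E(R_m) − R_f) = R_f(1 − β) + β·E(R_m)
16.50% = R_f × (1 − 1.28) + 1.28 × 14.01%
16.50% = R_f × -0.28 + 17.9328%
R_f = (16.50% − 17.9328%) / -0.28 = 5.12%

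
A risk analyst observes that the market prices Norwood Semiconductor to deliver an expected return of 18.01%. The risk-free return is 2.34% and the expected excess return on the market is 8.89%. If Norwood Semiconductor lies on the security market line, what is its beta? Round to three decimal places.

1.763

β = (E(R) − R_f) / MRP = (18.01% − 2.34%) / 8.89% = 15.67% / 8.89% = 1.763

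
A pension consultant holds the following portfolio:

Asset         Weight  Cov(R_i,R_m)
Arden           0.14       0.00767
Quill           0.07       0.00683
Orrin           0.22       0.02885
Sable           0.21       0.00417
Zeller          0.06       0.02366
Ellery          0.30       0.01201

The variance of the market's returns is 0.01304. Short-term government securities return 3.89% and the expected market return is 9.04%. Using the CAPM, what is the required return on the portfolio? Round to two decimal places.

β_Arden = 0.00767 / 0.01304 = 0.5882
β_Quill = 0.00683 / 0.01304 = 0.5238
β_Orrin = 0.02885 / 0.01304 = 2.2124
β_Sable = 0.00417 / 0.01304 = 0.3198
β_Zeller = 0.02366 / 0.01304 = 1.8144
β_Ellery = 0.01201 / 0.01304 = 0.9210
β_P = Σ w_i β_i = 0.14×0.5882 + 0.07×0.5238 + 0.22×2.2124 + 0.21×0.3198 + 0.06×1.8144 + 0.30×0.9210 = 1.0581
MRP = 9.04% − 3.89% = 5.15%
E(R_P) = R_f + β_P × MRP = 3.89% + 1.0581 × 5.15% = 9.34%

9.34%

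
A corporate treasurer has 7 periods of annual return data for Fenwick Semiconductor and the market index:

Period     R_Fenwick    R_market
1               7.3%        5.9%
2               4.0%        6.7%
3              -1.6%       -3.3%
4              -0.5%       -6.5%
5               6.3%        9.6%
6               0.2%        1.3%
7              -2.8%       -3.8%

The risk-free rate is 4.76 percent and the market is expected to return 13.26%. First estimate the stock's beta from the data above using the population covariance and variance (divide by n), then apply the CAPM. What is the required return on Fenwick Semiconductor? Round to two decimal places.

9.68%

Mean R_i = (7.3 + 4.0 − 1.6 − 0.5 + 6.3 + 0.2 − 2.8) / 7 = 1.8429%
Mean R_m = (5.9 + 6.7 − 3.3 − 6.5 + 9.6 + 1.3 − 3.8) / 7 = 1.4143%
Σ(R_i − R̄_i)(R_m − R̄_m) = 131.5357  ⇒  Cov = 131.5357 / 7 = 18.7908
Σ(R_m − R̄_m)² = 227.1286  ⇒  Var(R_m) = 227.1286 / 7 = 32.4469
β = Cov / Var(R_m) = 18.7908 / 32.4469 = 0.5791
MRP = 13.26% − 4.76% = 8.50%
E(R) = R_f + β × MRP = 4.76% + 0.5791 × 8.50% = 9.68%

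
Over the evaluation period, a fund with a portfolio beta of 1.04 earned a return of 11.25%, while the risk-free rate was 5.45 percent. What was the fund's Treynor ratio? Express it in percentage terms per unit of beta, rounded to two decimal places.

Treynor = (R_P − R_f) / β_P = (11.25% − 5.45%) / 1.0400 = 5.80% / 1.0400 = 5.58%

5.58%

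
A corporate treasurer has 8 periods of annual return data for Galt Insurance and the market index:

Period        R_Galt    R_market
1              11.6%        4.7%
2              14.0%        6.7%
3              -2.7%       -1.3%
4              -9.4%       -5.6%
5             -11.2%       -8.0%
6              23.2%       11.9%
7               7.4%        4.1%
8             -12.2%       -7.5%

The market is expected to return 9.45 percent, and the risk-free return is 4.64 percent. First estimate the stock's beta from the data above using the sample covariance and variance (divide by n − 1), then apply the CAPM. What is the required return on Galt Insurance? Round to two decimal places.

Mean R_i = (11.6 + 14.0 − 2.7 − 9.4 − 11.2 + 23.2 + 7.4 − 12.2) / 8 = 2.5875%
Mean R_m = (4.7 + 6.7 − 1.3 − 5.6 − 8.0 + 11.9 + 4.1 − 7.5) / 8 = 0.6250%
Σ(R_i − R̄_i)(R_m − R̄_m) = 679.0525  ⇒  Cov = 679.0525 / 7 = 97.0075
Σ(R_m − R̄_m)² = 375.5750  ⇒  Var(R_m) = 375.5750 / 7 = 53.6536
β = Cov / Var(R_m) = 97.0075 / 53.6536 = 1.8080
MRP = 9.45% − 4.64% = 4.81%
E(R) = R_f + β × MRP = 4.64% + 1.8080 × 4.81% = 13.34%

13.34%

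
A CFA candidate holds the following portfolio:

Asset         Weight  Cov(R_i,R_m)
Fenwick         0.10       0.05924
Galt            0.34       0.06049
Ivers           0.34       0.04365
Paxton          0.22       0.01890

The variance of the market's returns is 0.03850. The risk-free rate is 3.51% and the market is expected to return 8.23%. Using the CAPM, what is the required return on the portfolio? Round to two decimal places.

9.09%

β_Fenwick = 0.05924 / 0.03850 = 1.5387
β_Galt = 0.06049 / 0.03850 = 1.5712
β_Ivers = 0.04365 / 0.03850 = 1.1338
β_Paxton = 0.01890 / 0.03850 = 0.4909
β_P = Σ w_i β_i = 0.10×1.5387 + 0.34×1.5712 + 0.34×1.1338 + 0.22×0.4909 = 1.1816
MRP = 8.23% − 3.51% = 4.72%
E(R_P) = R_f + β_P × MRP = 3.51% + 1.1816 × 4.72% = 9.09%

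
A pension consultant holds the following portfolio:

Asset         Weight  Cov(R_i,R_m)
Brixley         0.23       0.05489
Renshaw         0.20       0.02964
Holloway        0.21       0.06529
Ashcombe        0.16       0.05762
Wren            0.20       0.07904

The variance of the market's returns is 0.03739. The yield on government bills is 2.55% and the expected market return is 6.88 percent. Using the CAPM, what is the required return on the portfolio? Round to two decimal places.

9.18%

β_Brixley = 0.05489 / 0.03739 = 1.4680
β_Renshaw = 0.02964 / 0.03739 = 0.7927
β_Holloway = 0.06529 / 0.03739 = 1.7462
β_Ashcombe = 0.05762 / 0.03739 = 1.5411
β_Wren = 0.07904 / 0.03739 = 2.1139
β_P = Σ w_i β_i = 0.23×1.4680 + 0.20×0.7927 + 0.21×1.7462 + 0.16×1.5411 + 0.20×2.1139 = 1.5322
MRP = 6.88% − 2.55% = 4.33%
E(R_P) = R_f + β_P × MRP = 2.55% + 1.5322 × 4.33% = 9.18%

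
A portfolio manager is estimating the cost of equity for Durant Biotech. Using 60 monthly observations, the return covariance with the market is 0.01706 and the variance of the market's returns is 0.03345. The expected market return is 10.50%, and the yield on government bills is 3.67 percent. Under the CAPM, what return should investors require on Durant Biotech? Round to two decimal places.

β = Cov(R_i, R_m) / Var(R_m) = 0.01706 / 0.03345 = 0.5100
MRP = 10.50% − 3.67% = 6.83%
E(R) = R_f + β × MRP = 3.67% + 0.5100 × 6.83% = 7.15%

7.15%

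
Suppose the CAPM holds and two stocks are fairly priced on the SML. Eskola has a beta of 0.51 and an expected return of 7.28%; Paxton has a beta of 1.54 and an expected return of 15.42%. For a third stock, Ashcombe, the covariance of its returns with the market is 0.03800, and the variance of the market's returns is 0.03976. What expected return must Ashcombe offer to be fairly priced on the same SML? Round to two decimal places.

MRP = (15.42% − 7.28%) / (1.54 − 0.51) = 7.9029%
R_f = 7.28% − 0.51 × 7.9029% = 3.2495%
β_Ashcombe = Cov / Var(R_m) = 0.03800 / 0.03976 = 0.9557
E(R_Ashcombe) = R_f + β × MRP = 3.2495% + 0.9557 × 7.9029% = 10.80%

10.80%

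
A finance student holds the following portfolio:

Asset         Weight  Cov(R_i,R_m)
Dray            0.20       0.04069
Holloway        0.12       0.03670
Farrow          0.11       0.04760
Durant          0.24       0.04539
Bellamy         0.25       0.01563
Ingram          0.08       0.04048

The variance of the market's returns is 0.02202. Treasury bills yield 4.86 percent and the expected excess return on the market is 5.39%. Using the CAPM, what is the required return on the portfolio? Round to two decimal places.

13.63%

β_Dray = 0.04069 / 0.02202 = 1.8479
β_Holloway = 0.03670 / 0.02202 = 1.6667
β_Farrow = 0.04760 / 0.02202 = 2.1617
β_Durant = 0.04539 / 0.02202 = 2.0613
β_Bellamy = 0.01563 / 0.02202 = 0.7098
β_Ingram = 0.04048 / 0.02202 = 1.8383
β_P = Σ w_i β_i = 0.20×1.8479 + 0.12×1.6667 + 0.11×2.1617 + 0.24×2.0613 + 0.25×0.7098 + 0.08×1.8383 = 1.6266
E(R_P) = R_f + β_P × MRP = 4.86% + 1.6266 × 5.39% = 13.63%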